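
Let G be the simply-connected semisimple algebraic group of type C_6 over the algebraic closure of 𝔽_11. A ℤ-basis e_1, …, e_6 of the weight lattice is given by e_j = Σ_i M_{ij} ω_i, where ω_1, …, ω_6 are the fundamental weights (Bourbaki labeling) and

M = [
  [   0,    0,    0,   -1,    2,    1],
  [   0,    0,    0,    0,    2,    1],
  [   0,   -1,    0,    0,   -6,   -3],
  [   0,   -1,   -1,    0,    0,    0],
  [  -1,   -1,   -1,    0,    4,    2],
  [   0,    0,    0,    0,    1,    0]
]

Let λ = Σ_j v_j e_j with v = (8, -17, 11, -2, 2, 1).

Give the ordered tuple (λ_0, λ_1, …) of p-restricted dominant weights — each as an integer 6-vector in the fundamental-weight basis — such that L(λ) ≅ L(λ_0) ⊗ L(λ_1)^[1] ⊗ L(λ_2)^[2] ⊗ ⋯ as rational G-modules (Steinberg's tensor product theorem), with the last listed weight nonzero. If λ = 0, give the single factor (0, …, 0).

((7, 5, 2, 6, 8, 2),)

Change of basis e → ω: c = M·v where v = (8, -17, 11, -2, 2, 1):
  c_1 = (0)·(8) + (0)·(-17) + (0)·(11) + (-1)·(-2) + (2)·(2) + (1)·(1) = 7
  c_2 = (0)·(8) + (0)·(-17) + (0)·(11) + (0)·(-2) + (2)·(2) + (1)·(1) = 5
  c_3 = (0)·(8) + (-1)·(-17) + (0)·(11) + (0)·(-2) + (-6)·(2) + (-3)·(1) = 2
  c_4 = (0)·(8) + (-1)·(-17) + (-1)·(11) + (0)·(-2) + (0)·(2) + (0)·(1) = 6
  c_5 = (-1)·(8) + (-1)·(-17) + (-1)·(11) + (0)·(-2) + (4)·(2) + (2)·(1) = 8
  c_6 = (0)·(8) + (0)·(-17) + (0)·(11) + (0)·(-2) + (1)·(2) + (0)·(1) = 2
Expand coordinatewise in base 11:
  c_1 = 7 = 7·11^0
  c_2 = 5 = 5·11^0
  c_3 = 2 = 2·11^0
  c_4 = 6 = 6·11^0
  c_5 = 8 = 8·11^0
  c_6 = 2 = 2·11^0
λ_0 = (7, 5, 2, 6, 8, 2)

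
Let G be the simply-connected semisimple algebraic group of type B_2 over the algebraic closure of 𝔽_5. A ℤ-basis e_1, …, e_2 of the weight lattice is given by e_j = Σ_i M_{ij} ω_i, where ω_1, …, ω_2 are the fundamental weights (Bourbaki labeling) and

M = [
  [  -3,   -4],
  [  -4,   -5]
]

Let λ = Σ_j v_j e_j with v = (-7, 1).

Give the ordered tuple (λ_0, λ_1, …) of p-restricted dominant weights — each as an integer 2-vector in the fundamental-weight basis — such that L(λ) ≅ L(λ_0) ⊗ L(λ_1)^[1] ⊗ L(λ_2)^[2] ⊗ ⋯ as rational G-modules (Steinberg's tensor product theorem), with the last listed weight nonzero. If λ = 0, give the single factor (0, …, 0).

Change of basis e → ω: c = M·v where v = (-7, 1):
  c_1 = (-3)·(-7) + (-4)·(1) = 17
  c_2 = (-4)·(-7) + (-5)·(1) = 23
Expand coordinatewise in base 5:
  c_1 = 17 = 2·5^0 + 3·5^1
  c_2 = 23 = 3·5^0 + 4·5^1
Factor λ_0 = (2, 3)
Factor λ_1 = (3, 4)

((2, 3), (3, 4))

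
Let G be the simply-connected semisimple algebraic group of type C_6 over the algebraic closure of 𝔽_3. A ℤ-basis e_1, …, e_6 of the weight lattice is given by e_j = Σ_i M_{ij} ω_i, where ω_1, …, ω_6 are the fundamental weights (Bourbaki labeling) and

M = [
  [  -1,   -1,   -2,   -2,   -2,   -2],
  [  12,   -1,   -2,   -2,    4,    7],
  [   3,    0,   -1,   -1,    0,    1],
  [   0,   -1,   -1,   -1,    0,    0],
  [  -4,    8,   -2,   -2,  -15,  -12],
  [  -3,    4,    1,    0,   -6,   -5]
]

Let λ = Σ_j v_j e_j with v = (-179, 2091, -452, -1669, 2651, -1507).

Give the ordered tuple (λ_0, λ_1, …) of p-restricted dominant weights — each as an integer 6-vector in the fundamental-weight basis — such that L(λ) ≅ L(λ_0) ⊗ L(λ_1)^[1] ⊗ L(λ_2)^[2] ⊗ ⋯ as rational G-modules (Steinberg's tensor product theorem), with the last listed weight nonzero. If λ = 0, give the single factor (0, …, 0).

((0, 1, 2, 0, 2, 0), (2, 1, 1, 1, 1, 2), (1, 0, 2, 0, 0, 2), (1, 2, 2, 1, 0, 2))

Converting to the ω-basis (c_i = row i of M dotted with v = (-179, 2091, -452, -1669, 2651, -1507)):
  c_1 = (-1)·(-179) + (-1)·(2091) + (-2)·(-452) + (-2)·(-1669) + (-2)·(2651) + (-2)·(-1507) = 42
  c_2 = (12)·(-179) + (-1)·(2091) + (-2)·(-452) + (-2)·(-1669) + (4)·(2651) + (7)·(-1507) = 58
  c_3 = (3)·(-179) + (0)·(2091) + (-1)·(-452) + (-1)·(-1669) + (0)·(2651) + (1)·(-1507) = 77
  c_4 = (0)·(-179) + (-1)·(2091) + (-1)·(-452) + (-1)·(-1669) + (0)·(2651) + (0)·(-1507) = 30
  c_5 = (-4)·(-179) + (8)·(2091) + (-2)·(-452) + (-2)·(-1669) + (-15)·(2651) + (-12)·(-1507) = 5
  c_6 = (-3)·(-179) + (4)·(2091) + (1)·(-452) + (0)·(-1669) + (-6)·(2651) + (-5)·(-1507) = 78
Base-3 expansion of each c_i:
  c_1 = 42 = 0·3^0 + 2·3^1 + 1·3^2 + 1·3^3
  c_2 = 58 = 1·3^0 + 1·3^1 + 0·3^2 + 2·3^3
  c_3 = 77 = 2·3^0 + 1·3^1 + 2·3^2 + 2·3^3
  c_4 = 30 = 0·3^0 + 1·3^1 + 0·3^2 + 1·3^3
  c_5 = 5 = 2·3^0 + 1·3^1
  c_6 = 78 = 0·3^0 + 2·3^1 + 2·3^2 + 2·3^3
p-restricted factor λ_0 = (0, 1, 2, 0, 2, 0)
p-restricted factor λ_1 = (2, 1, 1, 1, 1, 2)
p-restricted factor λ_2 = (1, 0, 2, 0, 0, 2)
p-restricted factor λ_3 = (1, 2, 2, 1, 0, 2)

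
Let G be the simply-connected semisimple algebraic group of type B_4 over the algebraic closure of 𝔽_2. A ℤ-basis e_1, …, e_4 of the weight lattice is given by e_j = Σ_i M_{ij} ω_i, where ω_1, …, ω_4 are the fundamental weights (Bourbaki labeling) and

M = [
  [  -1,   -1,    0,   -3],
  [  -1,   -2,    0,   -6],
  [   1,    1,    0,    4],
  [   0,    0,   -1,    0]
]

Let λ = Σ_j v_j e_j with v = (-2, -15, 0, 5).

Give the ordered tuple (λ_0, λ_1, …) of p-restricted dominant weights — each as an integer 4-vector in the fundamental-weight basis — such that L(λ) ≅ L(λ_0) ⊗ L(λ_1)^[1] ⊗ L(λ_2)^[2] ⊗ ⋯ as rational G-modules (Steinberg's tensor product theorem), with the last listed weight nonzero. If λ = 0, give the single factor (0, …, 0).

Converting to the ω-basis (c_i = row i of M dotted with v = (-2, -15, 0, 5)):
  c_1 = -1*-2 + -1*-15 + 0*0 + -3*5 = 2
  c_2 = -1*-2 + -2*-15 + 0*0 + -6*5 = 2
  c_3 = 1*-2 + 1*-15 + 0*0 + 4*5 = 3
  c_4 = 0*-2 + 0*-15 + -1*0 + 0*5 = 0
Base-2 expansion of each c_i:
  c_1 = 2 = 0·2^0 + 1·2^1
  c_2 = 2 = 0·2^0 + 1·2^1
  c_3 = 3 = 1·2^0 + 1·2^1
  c_4 = 0
Factor λ_0 = (0, 0, 1, 0)
Factor λ_1 = (1, 1, 1, 0)

((0, 0, 1, 0), (1, 1, 1, 0))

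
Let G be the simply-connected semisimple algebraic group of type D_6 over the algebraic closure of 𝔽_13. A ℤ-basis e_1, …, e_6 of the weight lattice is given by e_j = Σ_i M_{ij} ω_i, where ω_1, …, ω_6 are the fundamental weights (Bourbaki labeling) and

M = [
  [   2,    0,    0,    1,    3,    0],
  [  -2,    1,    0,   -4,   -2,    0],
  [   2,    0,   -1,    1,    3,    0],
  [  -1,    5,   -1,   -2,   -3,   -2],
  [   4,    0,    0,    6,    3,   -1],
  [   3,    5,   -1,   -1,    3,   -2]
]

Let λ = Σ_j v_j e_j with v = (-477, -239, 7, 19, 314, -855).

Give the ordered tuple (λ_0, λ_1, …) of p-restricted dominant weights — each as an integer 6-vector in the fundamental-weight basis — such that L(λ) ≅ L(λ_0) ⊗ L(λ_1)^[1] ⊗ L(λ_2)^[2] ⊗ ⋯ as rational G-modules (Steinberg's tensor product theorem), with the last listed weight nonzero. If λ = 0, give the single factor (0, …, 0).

((7, 11, 0, 5, 3, 0),)

Change of basis e → ω: c = M·v where v = (-477, -239, 7, 19, 314, -855):
  c_1 = 2*-477 + 0*-239 + 0*7 + 1*19 + 3*314 + 0*-855 = 7
  c_2 = -2*-477 + 1*-239 + 0*7 + -4*19 + -2*314 + 0*-855 = 11
  c_3 = 2*-477 + 0*-239 + -1*7 + 1*19 + 3*314 + 0*-855 = 0
  c_4 = -1*-477 + 5*-239 + -1*7 + -2*19 + -3*314 + -2*-855 = 5
  c_5 = 4*-477 + 0*-239 + 0*7 + 6*19 + 3*314 + -1*-855 = 3
  c_6 = 3*-477 + 5*-239 + -1*7 + -1*19 + 3*314 + -2*-855 = 0
Writing each c_i in base p = 13:
  c_1 = 7 = 7·13^0
  c_2 = 11 = 11·13^0
  c_3 = 0
  c_4 = 5 = 5·13^0
  c_5 = 3 = 3·13^0
  c_6 = 0
λ_0 = (7, 11, 0, 5, 3, 0)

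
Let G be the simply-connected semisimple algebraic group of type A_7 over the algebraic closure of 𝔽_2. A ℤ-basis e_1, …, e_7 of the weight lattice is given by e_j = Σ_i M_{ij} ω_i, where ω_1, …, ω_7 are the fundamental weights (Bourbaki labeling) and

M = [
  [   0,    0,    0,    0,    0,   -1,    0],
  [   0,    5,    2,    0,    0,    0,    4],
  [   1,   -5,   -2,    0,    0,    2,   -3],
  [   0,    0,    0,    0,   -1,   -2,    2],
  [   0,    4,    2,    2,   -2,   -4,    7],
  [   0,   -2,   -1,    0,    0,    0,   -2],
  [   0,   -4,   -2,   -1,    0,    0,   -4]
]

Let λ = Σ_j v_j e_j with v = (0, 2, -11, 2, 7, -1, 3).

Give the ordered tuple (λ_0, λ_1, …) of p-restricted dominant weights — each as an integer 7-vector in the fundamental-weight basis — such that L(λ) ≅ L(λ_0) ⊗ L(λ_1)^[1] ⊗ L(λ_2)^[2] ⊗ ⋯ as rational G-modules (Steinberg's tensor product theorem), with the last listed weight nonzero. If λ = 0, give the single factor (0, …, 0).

((1, 0, 1, 1, 1, 1, 0),)

Change of basis e → ω: c = M·v where v = (0, 2, -11, 2, 7, -1, 3):
  c_1 = 0·0 + 0·2 + (0)·(-11) + 0·2 + 0·7 + (-1)·(-1) + 0·3 = 1
  c_2 = 0·0 + 5·2 + (2)·(-11) + 0·2 + 0·7 + (0)·(-1) + 4·3 = 0
  c_3 = 1·0 + (-5)·(2) + (-2)·(-11) + 0·2 + 0·7 + (2)·(-1) + (-3)·(3) = 1
  c_4 = 0·0 + 0·2 + (0)·(-11) + 0·2 + (-1)·(7) + (-2)·(-1) + 2·3 = 1
  c_5 = 0·0 + 4·2 + (2)·(-11) + 2·2 + (-2)·(7) + (-4)·(-1) + 7·3 = 1
  c_6 = 0·0 + (-2)·(2) + (-1)·(-11) + 0·2 + 0·7 + (0)·(-1) + (-2)·(3) = 1
  c_7 = 0·0 + (-4)·(2) + (-2)·(-11) + (-1)·(2) + 0·7 + (0)·(-1) + (-4)·(3) = 0
Writing each c_i in base p = 2:
  c_1 = 1 = 1·2^0
  c_2 = 0
  c_3 = 1 = 1·2^0
  c_4 = 1 = 1·2^0
  c_5 = 1 = 1·2^0
  c_6 = 1 = 1·2^0
  c_7 = 0
p-restricted factor λ_0 = (1, 0, 1, 1, 1, 1, 0)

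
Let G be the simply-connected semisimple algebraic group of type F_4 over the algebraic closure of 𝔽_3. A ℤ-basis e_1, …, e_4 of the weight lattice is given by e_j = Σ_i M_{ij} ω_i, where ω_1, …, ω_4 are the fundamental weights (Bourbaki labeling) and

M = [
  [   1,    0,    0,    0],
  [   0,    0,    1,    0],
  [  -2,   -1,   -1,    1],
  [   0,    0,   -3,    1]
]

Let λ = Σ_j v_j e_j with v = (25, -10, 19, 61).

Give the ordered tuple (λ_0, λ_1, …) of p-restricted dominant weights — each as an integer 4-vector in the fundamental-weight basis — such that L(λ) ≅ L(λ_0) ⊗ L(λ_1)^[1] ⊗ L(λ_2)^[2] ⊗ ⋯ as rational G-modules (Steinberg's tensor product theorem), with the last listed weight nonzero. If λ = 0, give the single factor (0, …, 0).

((1, 1, 2, 1), (2, 0, 0, 1), (2, 2, 0, 0))

In the fundamental-weight basis, λ has coordinates c = M·v (v = (25, -10, 19, 61)):
  c_1 = (1)·(25) + (0)·(-10) + (0)·(19) + (0)·(61) = 25
  c_2 = (0)·(25) + (0)·(-10) + (1)·(19) + (0)·(61) = 19
  c_3 = (-2)·(25) + (-1)·(-10) + (-1)·(19) + (1)·(61) = 2
  c_4 = (0)·(25) + (0)·(-10) + (-3)·(19) + (1)·(61) = 4
Expand coordinatewise in base 3:
  c_1 = 25 = 1·3^0 + 2·3^1 + 2·3^2
  c_2 = 19 = 1·3^0 + 0·3^1 + 2·3^2
  c_3 = 2 = 2·3^0
  c_4 = 4 = 1·3^0 + 1·3^1
p-restricted factor λ_0 = (1, 1, 2, 1)
p-restricted factor λ_1 = (2, 0, 0, 1)
p-restricted factor λ_2 = (2, 2, 0, 0)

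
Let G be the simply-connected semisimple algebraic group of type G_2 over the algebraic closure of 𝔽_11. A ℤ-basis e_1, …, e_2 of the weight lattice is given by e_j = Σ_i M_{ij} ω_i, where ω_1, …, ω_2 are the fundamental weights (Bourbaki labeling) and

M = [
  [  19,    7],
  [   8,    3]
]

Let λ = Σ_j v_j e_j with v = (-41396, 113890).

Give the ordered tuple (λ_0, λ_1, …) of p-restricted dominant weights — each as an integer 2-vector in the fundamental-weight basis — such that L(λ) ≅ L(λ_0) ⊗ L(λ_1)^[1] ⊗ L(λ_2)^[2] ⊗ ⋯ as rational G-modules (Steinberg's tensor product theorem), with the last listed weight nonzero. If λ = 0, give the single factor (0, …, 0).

((3, 8), (5, 8), (0, 9), (8, 7))

Compute c_i = Σ_j M_{ij} v_j with v = (-41396, 113890):
  c_1 = (19)·(-41396) + (7)·(113890) = 10706
  c_2 = (8)·(-41396) + (3)·(113890) = 10502
Base-11 expansion of each c_i:
  c_1 = 10706 = 3·11^0 + 5·11^1 + 0·11^2 + 8·11^3
  c_2 = 10502 = 8·11^0 + 8·11^1 + 9·11^2 + 7·11^3
Factor λ_0 = (3, 8)
Factor λ_1 = (5, 8)
Factor λ_2 = (0, 9)
Factor λ_3 = (8, 7)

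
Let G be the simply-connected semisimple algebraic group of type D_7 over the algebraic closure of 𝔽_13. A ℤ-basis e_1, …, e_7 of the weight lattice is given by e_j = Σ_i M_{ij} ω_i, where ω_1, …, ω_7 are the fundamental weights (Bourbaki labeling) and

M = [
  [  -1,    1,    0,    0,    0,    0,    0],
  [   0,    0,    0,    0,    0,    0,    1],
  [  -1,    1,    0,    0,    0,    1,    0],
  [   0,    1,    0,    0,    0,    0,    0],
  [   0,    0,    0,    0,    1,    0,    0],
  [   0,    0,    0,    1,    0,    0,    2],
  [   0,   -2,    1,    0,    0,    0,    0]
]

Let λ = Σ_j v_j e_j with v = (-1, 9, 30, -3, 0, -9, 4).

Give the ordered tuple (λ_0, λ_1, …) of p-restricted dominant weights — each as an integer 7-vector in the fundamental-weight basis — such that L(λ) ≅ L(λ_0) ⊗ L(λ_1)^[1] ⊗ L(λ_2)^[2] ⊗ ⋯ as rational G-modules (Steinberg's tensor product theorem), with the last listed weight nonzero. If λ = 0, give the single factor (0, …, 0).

Converting to the ω-basis (c_i = row i of M dotted with v = (-1, 9, 30, -3, 0, -9, 4)):
  c_1 = (-1)·(-1) + 1·9 + 0·30 + (0)·(-3) + 0·0 + (0)·(-9) + 0·4 = 10
  c_2 = (0)·(-1) + 0·9 + 0·30 + (0)·(-3) + 0·0 + (0)·(-9) + 1·4 = 4
  c_3 = (-1)·(-1) + 1·9 + 0·30 + (0)·(-3) + 0·0 + (1)·(-9) + 0·4 = 1
  c_4 = (0)·(-1) + 1·9 + 0·30 + (0)·(-3) + 0·0 + (0)·(-9) + 0·4 = 9
  c_5 = (0)·(-1) + 0·9 + 0·30 + (0)·(-3) + 1·0 + (0)·(-9) + 0·4 = 0
  c_6 = (0)·(-1) + 0·9 + 0·30 + (1)·(-3) + 0·0 + (0)·(-9) + 2·4 = 5
  c_7 = (0)·(-1) + (-2)·(9) + 1·30 + (0)·(-3) + 0·0 + (0)·(-9) + 0·4 = 12
Writing each c_i in base p = 13:
  c_1 = 10 = 10·13^0
  c_2 = 4 = 4·13^0
  c_3 = 1 = 1·13^0
  c_4 = 9 = 9·13^0
  c_5 = 0
  c_6 = 5 = 5·13^0
  c_7 = 12 = 12·13^0
p-restricted factor λ_0 = (10, 4, 1, 9, 0, 5, 12)

((10, 4, 1, 9, 0, 5, 12),)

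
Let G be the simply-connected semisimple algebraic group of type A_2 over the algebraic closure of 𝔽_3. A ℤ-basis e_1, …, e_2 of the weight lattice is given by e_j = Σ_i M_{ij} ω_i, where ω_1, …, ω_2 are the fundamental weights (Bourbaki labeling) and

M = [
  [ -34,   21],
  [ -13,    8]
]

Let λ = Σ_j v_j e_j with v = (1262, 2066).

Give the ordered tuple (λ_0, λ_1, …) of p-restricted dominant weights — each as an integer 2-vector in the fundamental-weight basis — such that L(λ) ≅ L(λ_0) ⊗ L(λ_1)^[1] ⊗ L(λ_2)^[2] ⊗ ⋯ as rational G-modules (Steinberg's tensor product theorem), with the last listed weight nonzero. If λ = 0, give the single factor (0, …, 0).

Compute c_i = Σ_j M_{ij} v_j with v = (1262, 2066):
  c_1 = (-34)·(1262) + 21·2066 = 478
  c_2 = (-13)·(1262) + 8·2066 = 122
Base-3 expansion of each c_i:
  c_1 = 478 = 1·3^0 + 0·3^1 + 2·3^2 + 2·3^3 + 2·3^4 + 1·3^5
  c_2 = 122 = 2·3^0 + 1·3^1 + 1·3^2 + 1·3^3 + 1·3^4
λ_0 = (1, 2)
λ_1 = (0, 1)
λ_2 = (2, 1)
λ_3 = (2, 1)
λ_4 = (2, 1)
λ_5 = (1, 0)

((1, 2), (0, 1), (2, 1), (2, 1), (2, 1), (1, 0))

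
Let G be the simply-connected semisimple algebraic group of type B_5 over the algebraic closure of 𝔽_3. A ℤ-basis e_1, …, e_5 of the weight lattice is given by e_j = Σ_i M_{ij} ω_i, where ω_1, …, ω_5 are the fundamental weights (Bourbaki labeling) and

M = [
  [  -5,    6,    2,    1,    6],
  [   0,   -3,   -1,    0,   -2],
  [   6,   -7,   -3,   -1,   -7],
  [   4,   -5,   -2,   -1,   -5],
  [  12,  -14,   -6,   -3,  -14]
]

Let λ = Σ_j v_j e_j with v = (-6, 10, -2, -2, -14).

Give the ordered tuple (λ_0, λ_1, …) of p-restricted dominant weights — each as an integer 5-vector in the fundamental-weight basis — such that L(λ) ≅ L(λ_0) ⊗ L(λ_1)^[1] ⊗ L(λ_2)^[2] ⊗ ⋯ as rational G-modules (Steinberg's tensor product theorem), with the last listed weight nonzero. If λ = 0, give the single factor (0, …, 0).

Converting to the ω-basis (c_i = row i of M dotted with v = (-6, 10, -2, -2, -14)):
  c_1 = (-5)·(-6) + 6·10 + (2)·(-2) + (1)·(-2) + (6)·(-14) = 0
  c_2 = (0)·(-6) + (-3)·(10) + (-1)·(-2) + (0)·(-2) + (-2)·(-14) = 0
  c_3 = (6)·(-6) + (-7)·(10) + (-3)·(-2) + (-1)·(-2) + (-7)·(-14) = 0
  c_4 = (4)·(-6) + (-5)·(10) + (-2)·(-2) + (-1)·(-2) + (-5)·(-14) = 2
  c_5 = (12)·(-6) + (-14)·(10) + (-6)·(-2) + (-3)·(-2) + (-14)·(-14) = 2
Base-3 expansion of each c_i:
  c_1 = 0
  c_2 = 0
  c_3 = 0
  c_4 = 2 = 2·3^0
  c_5 = 2 = 2·3^0
p-restricted factor λ_0 = (0, 0, 0, 2, 2)

((0, 0, 0, 2, 2),)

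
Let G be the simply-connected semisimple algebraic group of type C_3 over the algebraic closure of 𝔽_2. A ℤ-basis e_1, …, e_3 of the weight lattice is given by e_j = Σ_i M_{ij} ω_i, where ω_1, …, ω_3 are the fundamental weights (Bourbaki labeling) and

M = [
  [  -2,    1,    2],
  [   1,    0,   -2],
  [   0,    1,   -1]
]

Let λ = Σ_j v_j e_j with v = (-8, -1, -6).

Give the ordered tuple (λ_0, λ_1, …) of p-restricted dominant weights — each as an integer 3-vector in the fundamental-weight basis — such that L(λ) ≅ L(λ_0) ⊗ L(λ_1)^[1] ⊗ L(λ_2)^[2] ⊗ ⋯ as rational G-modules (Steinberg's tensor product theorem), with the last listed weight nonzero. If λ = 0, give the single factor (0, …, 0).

Compute c_i = Σ_j M_{ij} v_j with v = (-8, -1, -6):
  c_1 = (-2)·(-8) + (1)·(-1) + (2)·(-6) = 3
  c_2 = (1)·(-8) + (0)·(-1) + (-2)·(-6) = 4
  c_3 = (0)·(-8) + (1)·(-1) + (-1)·(-6) = 5
Writing each c_i in base p = 2:
  c_1 = 3 = 1·2^0 + 1·2^1
  c_2 = 4 = 0·2^0 + 0·2^1 + 1·2^2
  c_3 = 5 = 1·2^0 + 0·2^1 + 1·2^2
Factor λ_0 = (1, 0, 1)
Factor λ_1 = (1, 0, 0)
Factor λ_2 = (0, 1, 1)

((1, 0, 1), (1, 0, 0), (0, 1, 1))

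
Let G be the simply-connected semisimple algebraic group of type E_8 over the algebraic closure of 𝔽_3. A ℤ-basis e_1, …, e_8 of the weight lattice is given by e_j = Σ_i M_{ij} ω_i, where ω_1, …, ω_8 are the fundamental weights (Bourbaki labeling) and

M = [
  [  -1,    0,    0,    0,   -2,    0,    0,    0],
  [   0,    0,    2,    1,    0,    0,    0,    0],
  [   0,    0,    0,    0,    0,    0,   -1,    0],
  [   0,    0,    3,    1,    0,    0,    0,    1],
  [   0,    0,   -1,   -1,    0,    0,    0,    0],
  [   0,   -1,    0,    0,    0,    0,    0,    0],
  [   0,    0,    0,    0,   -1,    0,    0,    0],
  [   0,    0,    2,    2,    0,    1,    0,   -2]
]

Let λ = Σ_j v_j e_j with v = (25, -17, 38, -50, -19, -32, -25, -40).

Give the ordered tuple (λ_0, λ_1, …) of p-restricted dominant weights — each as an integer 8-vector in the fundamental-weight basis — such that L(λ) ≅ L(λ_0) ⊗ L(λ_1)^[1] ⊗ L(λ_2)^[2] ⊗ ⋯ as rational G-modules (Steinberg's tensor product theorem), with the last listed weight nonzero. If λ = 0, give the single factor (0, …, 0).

((1, 2, 1, 0, 0, 2, 1, 0), (1, 2, 2, 2, 1, 2, 0, 2), (1, 2, 2, 2, 1, 1, 2, 2))

Converting to the ω-basis (c_i = row i of M dotted with v = (25, -17, 38, -50, -19, -32, -25, -40)):
  c_1 = (-1)·(25) + (0)·(-17) + (0)·(38) + (0)·(-50) + (-2)·(-19) + (0)·(-32) + (0)·(-25) + (0)·(-40) = 13
  c_2 = (0)·(25) + (0)·(-17) + (2)·(38) + (1)·(-50) + (0)·(-19) + (0)·(-32) + (0)·(-25) + (0)·(-40) = 26
  c_3 = (0)·(25) + (0)·(-17) + (0)·(38) + (0)·(-50) + (0)·(-19) + (0)·(-32) + (-1)·(-25) + (0)·(-40) = 25
  c_4 = (0)·(25) + (0)·(-17) + (3)·(38) + (1)·(-50) + (0)·(-19) + (0)·(-32) + (0)·(-25) + (1)·(-40) = 24
  c_5 = (0)·(25) + (0)·(-17) + (-1)·(38) + (-1)·(-50) + (0)·(-19) + (0)·(-32) + (0)·(-25) + (0)·(-40) = 12
  c_6 = (0)·(25) + (-1)·(-17) + (0)·(38) + (0)·(-50) + (0)·(-19) + (0)·(-32) + (0)·(-25) + (0)·(-40) = 17
  c_7 = (0)·(25) + (0)·(-17) + (0)·(38) + (0)·(-50) + (-1)·(-19) + (0)·(-32) + (0)·(-25) + (0)·(-40) = 19
  c_8 = (0)·(25) + (0)·(-17) + (2)·(38) + (2)·(-50) + (0)·(-19) + (1)·(-32) + (0)·(-25) + (-2)·(-40) = 24
p = 3; digits c_i = Σ_j d_{ij}·3^j, 0 ≤ d_{ij} < 3:
  c_1 = 13 = 1·3^0 + 1·3^1 + 1·3^2
  c_2 = 26 = 2·3^0 + 2·3^1 + 2·3^2
  c_3 = 25 = 1·3^0 + 2·3^1 + 2·3^2
  c_4 = 24 = 0·3^0 + 2·3^1 + 2·3^2
  c_5 = 12 = 0·3^0 + 1·3^1 + 1·3^2
  c_6 = 17 = 2·3^0 + 2·3^1 + 1·3^2
  c_7 = 19 = 1·3^0 + 0·3^1 + 2·3^2
  c_8 = 24 = 0·3^0 + 2·3^1 + 2·3^2
λ_0 = (1, 2, 1, 0, 0, 2, 1, 0)
λ_1 = (1, 2, 2, 2, 1, 2, 0, 2)
λ_2 = (1, 2, 2, 2, 1, 1, 2, 2)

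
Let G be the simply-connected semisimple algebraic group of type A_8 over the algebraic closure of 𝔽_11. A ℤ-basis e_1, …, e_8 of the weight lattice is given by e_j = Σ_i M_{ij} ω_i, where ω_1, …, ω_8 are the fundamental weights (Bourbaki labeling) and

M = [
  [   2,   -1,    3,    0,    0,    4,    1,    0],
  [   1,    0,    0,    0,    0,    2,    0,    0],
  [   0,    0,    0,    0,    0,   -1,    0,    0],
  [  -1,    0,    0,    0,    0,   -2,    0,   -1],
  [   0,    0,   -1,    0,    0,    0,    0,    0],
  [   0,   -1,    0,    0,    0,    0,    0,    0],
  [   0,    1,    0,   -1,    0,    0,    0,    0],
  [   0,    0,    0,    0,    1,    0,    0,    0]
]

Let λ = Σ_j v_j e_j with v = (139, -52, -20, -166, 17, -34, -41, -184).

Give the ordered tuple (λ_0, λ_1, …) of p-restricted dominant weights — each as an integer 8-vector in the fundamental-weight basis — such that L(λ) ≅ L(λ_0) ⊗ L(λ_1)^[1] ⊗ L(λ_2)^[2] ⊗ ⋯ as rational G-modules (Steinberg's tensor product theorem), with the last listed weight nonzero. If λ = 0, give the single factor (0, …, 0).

((5, 5, 1, 3, 9, 8, 4, 6), (8, 6, 3, 10, 1, 4, 10, 1))

Converting to the ω-basis (c_i = row i of M dotted with v = (139, -52, -20, -166, 17, -34, -41, -184)):
  c_1 = 2·139 + (-1)·(-52) + (3)·(-20) + (0)·(-166) + 0·17 + (4)·(-34) + (1)·(-41) + (0)·(-184) = 93
  c_2 = 1·139 + (0)·(-52) + (0)·(-20) + (0)·(-166) + 0·17 + (2)·(-34) + (0)·(-41) + (0)·(-184) = 71
  c_3 = 0·139 + (0)·(-52) + (0)·(-20) + (0)·(-166) + 0·17 + (-1)·(-34) + (0)·(-41) + (0)·(-184) = 34
  c_4 = (-1)·(139) + (0)·(-52) + (0)·(-20) + (0)·(-166) + 0·17 + (-2)·(-34) + (0)·(-41) + (-1)·(-184) = 113
  c_5 = 0·139 + (0)·(-52) + (-1)·(-20) + (0)·(-166) + 0·17 + (0)·(-34) + (0)·(-41) + (0)·(-184) = 20
  c_6 = 0·139 + (-1)·(-52) + (0)·(-20) + (0)·(-166) + 0·17 + (0)·(-34) + (0)·(-41) + (0)·(-184) = 52
  c_7 = 0·139 + (1)·(-52) + (0)·(-20) + (-1)·(-166) + 0·17 + (0)·(-34) + (0)·(-41) + (0)·(-184) = 114
  c_8 = 0·139 + (0)·(-52) + (0)·(-20) + (0)·(-166) + 1·17 + (0)·(-34) + (0)·(-41) + (0)·(-184) = 17
Writing each c_i in base p = 11:
  c_1 = 93 = 5·11^0 + 8·11^1
  c_2 = 71 = 5·11^0 + 6·11^1
  c_3 = 34 = 1·11^0 + 3·11^1
  c_4 = 113 = 3·11^0 + 10·11^1
  c_5 = 20 = 9·11^0 + 1·11^1
  c_6 = 52 = 8·11^0 + 4·11^1
  c_7 = 114 = 4·11^0 + 10·11^1
  c_8 = 17 = 6·11^0 + 1·11^1
Factor λ_0 = (5, 5, 1, 3, 9, 8, 4, 6)
Factor λ_1 = (8, 6, 3, 10, 1, 4, 10, 1)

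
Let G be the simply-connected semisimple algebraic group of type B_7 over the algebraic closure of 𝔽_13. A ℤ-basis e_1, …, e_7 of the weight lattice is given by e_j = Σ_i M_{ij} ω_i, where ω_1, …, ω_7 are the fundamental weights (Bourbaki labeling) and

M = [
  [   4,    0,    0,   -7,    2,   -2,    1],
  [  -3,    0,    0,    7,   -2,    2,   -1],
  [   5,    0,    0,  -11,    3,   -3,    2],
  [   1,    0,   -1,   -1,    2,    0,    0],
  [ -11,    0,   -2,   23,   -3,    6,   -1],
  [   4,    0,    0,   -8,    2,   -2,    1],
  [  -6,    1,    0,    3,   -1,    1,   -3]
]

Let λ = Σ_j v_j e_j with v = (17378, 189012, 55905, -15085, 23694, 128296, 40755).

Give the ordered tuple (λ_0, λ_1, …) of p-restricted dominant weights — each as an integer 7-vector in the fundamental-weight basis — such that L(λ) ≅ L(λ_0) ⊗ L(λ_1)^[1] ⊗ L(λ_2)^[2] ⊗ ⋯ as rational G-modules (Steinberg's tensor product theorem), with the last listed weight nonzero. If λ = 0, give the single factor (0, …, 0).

((2, 8, 2, 0, 8, 7, 12), (5, 5, 6, 9, 5, 8, 1), (0, 11, 4, 11, 8, 11, 12), (3, 4, 9, 10, 3, 9, 9))

Compute c_i = Σ_j M_{ij} v_j with v = (17378, 189012, 55905, -15085, 23694, 128296, 40755):
  c_1 = (4)·(17378) + (0)·(189012) + (0)·(55905) + (-7)·(-15085) + (2)·(23694) + (-2)·(128296) + (1)·(40755) = 6658
  c_2 = (-3)·(17378) + (0)·(189012) + (0)·(55905) + (7)·(-15085) + (-2)·(23694) + (2)·(128296) + (-1)·(40755) = 10720
  c_3 = (5)·(17378) + (0)·(189012) + (0)·(55905) + (-11)·(-15085) + (3)·(23694) + (-3)·(128296) + (2)·(40755) = 20529
  c_4 = (1)·(17378) + (0)·(189012) + (-1)·(55905) + (-1)·(-15085) + (2)·(23694) + (0)·(128296) + (0)·(40755) = 23946
  c_5 = (-11)·(17378) + (0)·(189012) + (-2)·(55905) + (23)·(-15085) + (-3)·(23694) + (6)·(128296) + (-1)·(40755) = 8016
  c_6 = (4)·(17378) + (0)·(189012) + (0)·(55905) + (-8)·(-15085) + (2)·(23694) + (-2)·(128296) + (1)·(40755) = 21743
  c_7 = (-6)·(17378) + (1)·(189012) + (0)·(55905) + (3)·(-15085) + (-1)·(23694) + (1)·(128296) + (-3)·(40755) = 21826
Expand coordinatewise in base 13:
  c_1 = 6658 = 2·13^0 + 5·13^1 + 0·13^2 + 3·13^3
  c_2 = 10720 = 8·13^0 + 5·13^1 + 11·13^2 + 4·13^3
  c_3 = 20529 = 2·13^0 + 6·13^1 + 4·13^2 + 9·13^3
  c_4 = 23946 = 0·13^0 + 9·13^1 + 11·13^2 + 10·13^3
  c_5 = 8016 = 8·13^0 + 5·13^1 + 8·13^2 + 3·13^3
  c_6 = 21743 = 7·13^0 + 8·13^1 + 11·13^2 + 9·13^3
  c_7 = 21826 = 12·13^0 + 1·13^1 + 12·13^2 + 9·13^3
p-restricted factor λ_0 = (2, 8, 2, 0, 8, 7, 12)
p-restricted factor λ_1 = (5, 5, 6, 9, 5, 8, 1)
p-restricted factor λ_2 = (0, 11, 4, 11, 8, 11, 12)
p-restricted factor λ_3 = (3, 4, 9, 10, 3, 9, 9)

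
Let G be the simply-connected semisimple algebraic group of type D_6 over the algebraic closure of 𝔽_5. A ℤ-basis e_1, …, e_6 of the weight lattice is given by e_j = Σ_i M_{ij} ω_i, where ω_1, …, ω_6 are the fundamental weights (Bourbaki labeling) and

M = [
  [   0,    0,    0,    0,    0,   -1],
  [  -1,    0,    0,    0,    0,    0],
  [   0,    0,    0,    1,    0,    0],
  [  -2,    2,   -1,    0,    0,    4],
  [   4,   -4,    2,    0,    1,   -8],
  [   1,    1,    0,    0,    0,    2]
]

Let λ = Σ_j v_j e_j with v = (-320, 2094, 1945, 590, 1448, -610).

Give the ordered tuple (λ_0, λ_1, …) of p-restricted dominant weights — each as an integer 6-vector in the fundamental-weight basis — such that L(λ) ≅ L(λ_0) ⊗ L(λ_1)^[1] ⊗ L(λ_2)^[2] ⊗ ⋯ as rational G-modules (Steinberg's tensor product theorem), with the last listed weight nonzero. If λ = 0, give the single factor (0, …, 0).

((0, 0, 0, 3, 2, 4), (2, 4, 3, 3, 2, 0), (4, 2, 3, 2, 2, 2), (4, 2, 4, 3, 4, 4))

Converting to the ω-basis (c_i = row i of M dotted with v = (-320, 2094, 1945, 590, 1448, -610)):
  c_1 = 0*-320 + 0*2094 + 0*1945 + 0*590 + 0*1448 + -1*-610 = 610
  c_2 = -1*-320 + 0*2094 + 0*1945 + 0*590 + 0*1448 + 0*-610 = 320
  c_3 = 0*-320 + 0*2094 + 0*1945 + 1*590 + 0*1448 + 0*-610 = 590
  c_4 = -2*-320 + 2*2094 + -1*1945 + 0*590 + 0*1448 + 4*-610 = 443
  c_5 = 4*-320 + -4*2094 + 2*1945 + 0*590 + 1*1448 + -8*-610 = 562
  c_6 = 1*-320 + 1*2094 + 0*1945 + 0*590 + 0*1448 + 2*-610 = 554
Writing each c_i in base p = 5:
  c_1 = 610 = 0·5^0 + 2·5^1 + 4·5^2 + 4·5^3
  c_2 = 320 = 0·5^0 + 4·5^1 + 2·5^2 + 2·5^3
  c_3 = 590 = 0·5^0 + 3·5^1 + 3·5^2 + 4·5^3
  c_4 = 443 = 3·5^0 + 3·5^1 + 2·5^2 + 3·5^3
  c_5 = 562 = 2·5^0 + 2·5^1 + 2·5^2 + 4·5^3
  c_6 = 554 = 4·5^0 + 0·5^1 + 2·5^2 + 4·5^3
λ_0 = (0, 0, 0, 3, 2, 4)
λ_1 = (2, 4, 3, 3, 2, 0)
λ_2 = (4, 2, 3, 2, 2, 2)
λ_3 = (4, 2, 4, 3, 4, 4)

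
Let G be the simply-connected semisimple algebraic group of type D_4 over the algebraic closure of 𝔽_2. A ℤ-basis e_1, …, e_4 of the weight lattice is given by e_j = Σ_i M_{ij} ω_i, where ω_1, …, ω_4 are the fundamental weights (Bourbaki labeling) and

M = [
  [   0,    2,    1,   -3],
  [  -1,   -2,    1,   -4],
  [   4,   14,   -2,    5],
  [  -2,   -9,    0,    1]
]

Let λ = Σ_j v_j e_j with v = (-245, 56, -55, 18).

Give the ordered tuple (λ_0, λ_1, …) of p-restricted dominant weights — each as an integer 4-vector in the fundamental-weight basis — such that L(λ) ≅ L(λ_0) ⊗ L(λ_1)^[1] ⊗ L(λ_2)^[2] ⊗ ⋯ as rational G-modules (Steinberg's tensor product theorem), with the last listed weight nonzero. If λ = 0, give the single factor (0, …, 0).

((1, 0, 0, 0), (1, 1, 0, 0), (0, 1, 1, 1))

ω-coordinates c = M·v, v = (-245, 56, -55, 18):
  c_1 = (0)·(-245) + (2)·(56) + (1)·(-55) + (-3)·(18) = 3
  c_2 = (-1)·(-245) + (-2)·(56) + (1)·(-55) + (-4)·(18) = 6
  c_3 = (4)·(-245) + (14)·(56) + (-2)·(-55) + (5)·(18) = 4
  c_4 = (-2)·(-245) + (-9)·(56) + (0)·(-55) + (1)·(18) = 4
p = 2; digits c_i = Σ_j d_{ij}·2^j, 0 ≤ d_{ij} < 2:
  c_1 = 3 = 1·2^0 + 1·2^1
  c_2 = 6 = 0·2^0 + 1·2^1 + 1·2^2
  c_3 = 4 = 0·2^0 + 0·2^1 + 1·2^2
  c_4 = 4 = 0·2^0 + 0·2^1 + 1·2^2
λ_0 = (1, 0, 0, 0)
λ_1 = (1, 1, 0, 0)
λ_2 = (0, 1, 1, 1)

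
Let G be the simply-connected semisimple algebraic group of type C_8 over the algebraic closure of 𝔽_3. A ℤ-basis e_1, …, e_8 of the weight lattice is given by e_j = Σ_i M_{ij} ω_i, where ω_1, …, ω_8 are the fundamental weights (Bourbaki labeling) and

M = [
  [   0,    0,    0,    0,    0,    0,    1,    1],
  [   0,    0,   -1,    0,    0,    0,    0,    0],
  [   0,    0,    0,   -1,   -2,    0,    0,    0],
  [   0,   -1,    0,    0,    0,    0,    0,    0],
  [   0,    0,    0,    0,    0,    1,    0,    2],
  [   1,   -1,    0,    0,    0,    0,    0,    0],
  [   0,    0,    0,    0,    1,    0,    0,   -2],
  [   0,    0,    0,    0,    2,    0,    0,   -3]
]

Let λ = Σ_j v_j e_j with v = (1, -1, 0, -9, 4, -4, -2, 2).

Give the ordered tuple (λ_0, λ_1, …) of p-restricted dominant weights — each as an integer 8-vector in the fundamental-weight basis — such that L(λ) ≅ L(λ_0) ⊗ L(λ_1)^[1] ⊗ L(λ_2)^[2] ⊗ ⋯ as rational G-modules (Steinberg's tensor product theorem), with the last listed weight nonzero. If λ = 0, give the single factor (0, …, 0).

((0, 0, 1, 1, 0, 2, 0, 2),)

Compute c_i = Σ_j M_{ij} v_j with v = (1, -1, 0, -9, 4, -4, -2, 2):
  c_1 = 0*1 + 0*-1 + 0*0 + 0*-9 + 0*4 + 0*-4 + 1*-2 + 1*2 = 0
  c_2 = 0*1 + 0*-1 + -1*0 + 0*-9 + 0*4 + 0*-4 + 0*-2 + 0*2 = 0
  c_3 = 0*1 + 0*-1 + 0*0 + -1*-9 + -2*4 + 0*-4 + 0*-2 + 0*2 = 1
  c_4 = 0*1 + -1*-1 + 0*0 + 0*-9 + 0*4 + 0*-4 + 0*-2 + 0*2 = 1
  c_5 = 0*1 + 0*-1 + 0*0 + 0*-9 + 0*4 + 1*-4 + 0*-2 + 2*2 = 0
  c_6 = 1*1 + -1*-1 + 0*0 + 0*-9 + 0*4 + 0*-4 + 0*-2 + 0*2 = 2
  c_7 = 0*1 + 0*-1 + 0*0 + 0*-9 + 1*4 + 0*-4 + 0*-2 + -2*2 = 0
  c_8 = 0*1 + 0*-1 + 0*0 + 0*-9 + 2*4 + 0*-4 + 0*-2 + -3*2 = 2
Base-3 expansion of each c_i:
  c_1 = 0
  c_2 = 0
  c_3 = 1 = 1·3^0
  c_4 = 1 = 1·3^0
  c_5 = 0
  c_6 = 2 = 2·3^0
  c_7 = 0
  c_8 = 2 = 2·3^0
λ_0 = (0, 0, 1, 1, 0, 2, 0, 2)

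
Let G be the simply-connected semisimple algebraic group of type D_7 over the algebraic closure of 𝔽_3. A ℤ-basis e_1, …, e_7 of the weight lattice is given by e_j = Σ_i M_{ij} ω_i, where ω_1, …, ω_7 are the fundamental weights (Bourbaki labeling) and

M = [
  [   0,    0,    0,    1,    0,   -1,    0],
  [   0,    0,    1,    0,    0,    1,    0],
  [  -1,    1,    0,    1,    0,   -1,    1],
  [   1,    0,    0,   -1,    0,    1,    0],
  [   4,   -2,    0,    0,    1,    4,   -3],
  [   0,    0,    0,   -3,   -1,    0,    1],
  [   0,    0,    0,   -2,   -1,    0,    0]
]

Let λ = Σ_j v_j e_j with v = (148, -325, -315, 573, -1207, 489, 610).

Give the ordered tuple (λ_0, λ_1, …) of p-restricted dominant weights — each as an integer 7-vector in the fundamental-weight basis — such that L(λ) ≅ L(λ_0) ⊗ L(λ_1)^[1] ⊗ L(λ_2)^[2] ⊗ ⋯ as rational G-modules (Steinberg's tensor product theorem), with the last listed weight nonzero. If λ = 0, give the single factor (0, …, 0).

((0, 0, 2, 1, 2, 2, 1), (1, 1, 1, 0, 2, 2, 2), (0, 1, 0, 1, 2, 1, 0), (0, 0, 2, 2, 2, 0, 2), (1, 2, 2, 0, 1, 1, 0))

Compute c_i = Σ_j M_{ij} v_j with v = (148, -325, -315, 573, -1207, 489, 610):
  c_1 = 0*148 + 0*-325 + 0*-315 + 1*573 + 0*-1207 + -1*489 + 0*610 = 84
  c_2 = 0*148 + 0*-325 + 1*-315 + 0*573 + 0*-1207 + 1*489 + 0*610 = 174
  c_3 = -1*148 + 1*-325 + 0*-315 + 1*573 + 0*-1207 + -1*489 + 1*610 = 221
  c_4 = 1*148 + 0*-325 + 0*-315 + -1*573 + 0*-1207 + 1*489 + 0*610 = 64
  c_5 = 4*148 + -2*-325 + 0*-315 + 0*573 + 1*-1207 + 4*489 + -3*610 = 161
  c_6 = 0*148 + 0*-325 + 0*-315 + -3*573 + -1*-1207 + 0*489 + 1*610 = 98
  c_7 = 0*148 + 0*-325 + 0*-315 + -2*573 + -1*-1207 + 0*489 + 0*610 = 61
Base-3 expansion of each c_i:
  c_1 = 84 = 0·3^0 + 1·3^1 + 0·3^2 + 0·3^3 + 1·3^4
  c_2 = 174 = 0·3^0 + 1·3^1 + 1·3^2 + 0·3^3 + 2·3^4
  c_3 = 221 = 2·3^0 + 1·3^1 + 0·3^2 + 2·3^3 + 2·3^4
  c_4 = 64 = 1·3^0 + 0·3^1 + 1·3^2 + 2·3^3
  c_5 = 161 = 2·3^0 + 2·3^1 + 2·3^2 + 2·3^3 + 1·3^4
  c_6 = 98 = 2·3^0 + 2·3^1 + 1·3^2 + 0·3^3 + 1·3^4
  c_7 = 61 = 1·3^0 + 2·3^1 + 0·3^2 + 2·3^3
p-restricted factor λ_0 = (0, 0, 2, 1, 2, 2, 1)
p-restricted factor λ_1 = (1, 1, 1, 0, 2, 2, 2)
p-restricted factor λ_2 = (0, 1, 0, 1, 2, 1, 0)
p-restricted factor λ_3 = (0, 0, 2, 2, 2, 0, 2)
p-restricted factor λ_4 = (1, 2, 2, 0, 1, 1, 0)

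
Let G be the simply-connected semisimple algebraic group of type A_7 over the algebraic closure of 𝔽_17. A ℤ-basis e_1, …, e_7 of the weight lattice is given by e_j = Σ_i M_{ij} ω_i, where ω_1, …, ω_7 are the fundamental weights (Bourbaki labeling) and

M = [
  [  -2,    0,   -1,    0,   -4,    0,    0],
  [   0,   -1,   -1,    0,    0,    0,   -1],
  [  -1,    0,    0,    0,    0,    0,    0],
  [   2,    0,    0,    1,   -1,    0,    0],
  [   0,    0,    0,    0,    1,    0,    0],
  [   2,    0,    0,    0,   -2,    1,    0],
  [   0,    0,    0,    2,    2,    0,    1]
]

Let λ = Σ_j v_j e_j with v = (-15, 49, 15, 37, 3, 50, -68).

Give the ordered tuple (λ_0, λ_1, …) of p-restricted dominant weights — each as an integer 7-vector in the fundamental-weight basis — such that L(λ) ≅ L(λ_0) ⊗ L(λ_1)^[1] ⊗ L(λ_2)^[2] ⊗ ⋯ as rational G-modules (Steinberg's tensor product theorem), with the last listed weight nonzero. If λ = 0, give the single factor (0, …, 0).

((3, 4, 15, 4, 3, 14, 12),)

Compute c_i = Σ_j M_{ij} v_j with v = (-15, 49, 15, 37, 3, 50, -68):
  c_1 = (-2)·(-15) + 0·49 + (-1)·(15) + 0·37 + (-4)·(3) + 0·50 + (0)·(-68) = 3
  c_2 = (0)·(-15) + (-1)·(49) + (-1)·(15) + 0·37 + 0·3 + 0·50 + (-1)·(-68) = 4
  c_3 = (-1)·(-15) + 0·49 + 0·15 + 0·37 + 0·3 + 0·50 + (0)·(-68) = 15
  c_4 = (2)·(-15) + 0·49 + 0·15 + 1·37 + (-1)·(3) + 0·50 + (0)·(-68) = 4
  c_5 = (0)·(-15) + 0·49 + 0·15 + 0·37 + 1·3 + 0·50 + (0)·(-68) = 3
  c_6 = (2)·(-15) + 0·49 + 0·15 + 0·37 + (-2)·(3) + 1·50 + (0)·(-68) = 14
  c_7 = (0)·(-15) + 0·49 + 0·15 + 2·37 + 2·3 + 0·50 + (1)·(-68) = 12
Expand coordinatewise in base 17:
  c_1 = 3 = 3·17^0
  c_2 = 4 = 4·17^0
  c_3 = 15 = 15·17^0
  c_4 = 4 = 4·17^0
  c_5 = 3 = 3·17^0
  c_6 = 14 = 14·17^0
  c_7 = 12 = 12·17^0
λ_0 = (3, 4, 15, 4, 3, 14, 12)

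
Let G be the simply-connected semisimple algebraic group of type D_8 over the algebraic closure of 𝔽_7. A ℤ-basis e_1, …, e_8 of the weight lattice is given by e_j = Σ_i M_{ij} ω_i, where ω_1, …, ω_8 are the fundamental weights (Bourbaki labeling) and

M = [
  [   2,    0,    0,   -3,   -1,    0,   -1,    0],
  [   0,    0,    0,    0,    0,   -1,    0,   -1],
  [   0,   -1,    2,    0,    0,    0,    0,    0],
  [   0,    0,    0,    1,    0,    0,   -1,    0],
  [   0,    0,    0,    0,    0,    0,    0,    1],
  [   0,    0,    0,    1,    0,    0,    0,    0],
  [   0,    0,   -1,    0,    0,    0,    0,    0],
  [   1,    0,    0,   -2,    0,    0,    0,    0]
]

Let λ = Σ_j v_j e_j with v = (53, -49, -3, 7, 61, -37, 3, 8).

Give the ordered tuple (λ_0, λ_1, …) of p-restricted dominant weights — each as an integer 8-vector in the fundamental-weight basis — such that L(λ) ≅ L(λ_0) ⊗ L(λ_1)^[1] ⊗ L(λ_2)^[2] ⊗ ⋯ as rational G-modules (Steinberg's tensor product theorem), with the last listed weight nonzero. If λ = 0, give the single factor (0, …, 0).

ω-coordinates c = M·v, v = (53, -49, -3, 7, 61, -37, 3, 8):
  c_1 = 2·53 + (0)·(-49) + (0)·(-3) + (-3)·(7) + (-1)·(61) + (0)·(-37) + (-1)·(3) + 0·8 = 21
  c_2 = 0·53 + (0)·(-49) + (0)·(-3) + 0·7 + 0·61 + (-1)·(-37) + 0·3 + (-1)·(8) = 29
  c_3 = 0·53 + (-1)·(-49) + (2)·(-3) + 0·7 + 0·61 + (0)·(-37) + 0·3 + 0·8 = 43
  c_4 = 0·53 + (0)·(-49) + (0)·(-3) + 1·7 + 0·61 + (0)·(-37) + (-1)·(3) + 0·8 = 4
  c_5 = 0·53 + (0)·(-49) + (0)·(-3) + 0·7 + 0·61 + (0)·(-37) + 0·3 + 1·8 = 8
  c_6 = 0·53 + (0)·(-49) + (0)·(-3) + 1·7 + 0·61 + (0)·(-37) + 0·3 + 0·8 = 7
  c_7 = 0·53 + (0)·(-49) + (-1)·(-3) + 0·7 + 0·61 + (0)·(-37) + 0·3 + 0·8 = 3
  c_8 = 1·53 + (0)·(-49) + (0)·(-3) + (-2)·(7) + 0·61 + (0)·(-37) + 0·3 + 0·8 = 39
Writing each c_i in base p = 7:
  c_1 = 21 = 0·7^0 + 3·7^1
  c_2 = 29 = 1·7^0 + 4·7^1
  c_3 = 43 = 1·7^0 + 6·7^1
  c_4 = 4 = 4·7^0
  c_5 = 8 = 1·7^0 + 1·7^1
  c_6 = 7 = 0·7^0 + 1·7^1
  c_7 = 3 = 3·7^0
  c_8 = 39 = 4·7^0 + 5·7^1
λ_0 = (0, 1, 1, 4, 1, 0, 3, 4)
λ_1 = (3, 4, 6, 0, 1, 1, 0, 5)

((0, 1, 1, 4, 1, 0, 3, 4), (3, 4, 6, 0, 1, 1, 0, 5))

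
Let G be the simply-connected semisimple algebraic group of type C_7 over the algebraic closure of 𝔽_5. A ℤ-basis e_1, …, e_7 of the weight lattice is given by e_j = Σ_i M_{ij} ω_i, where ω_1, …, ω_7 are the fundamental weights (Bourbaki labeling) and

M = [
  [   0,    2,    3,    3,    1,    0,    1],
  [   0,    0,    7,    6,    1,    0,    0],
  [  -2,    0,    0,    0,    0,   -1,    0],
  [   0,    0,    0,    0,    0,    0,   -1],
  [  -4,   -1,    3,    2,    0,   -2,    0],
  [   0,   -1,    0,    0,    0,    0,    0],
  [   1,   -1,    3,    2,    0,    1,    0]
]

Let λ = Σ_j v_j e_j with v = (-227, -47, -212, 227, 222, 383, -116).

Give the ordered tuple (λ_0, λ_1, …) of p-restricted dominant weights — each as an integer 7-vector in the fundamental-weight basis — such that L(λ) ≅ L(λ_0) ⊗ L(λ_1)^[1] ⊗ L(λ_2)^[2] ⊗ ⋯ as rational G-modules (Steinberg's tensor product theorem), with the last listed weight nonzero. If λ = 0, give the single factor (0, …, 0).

((2, 0, 1, 1, 2, 2, 1), (1, 0, 4, 3, 1, 4, 4), (2, 4, 2, 4, 0, 1, 0))

Compute c_i = Σ_j M_{ij} v_j with v = (-227, -47, -212, 227, 222, 383, -116):
  c_1 = (0)·(-227) + (2)·(-47) + (3)·(-212) + (3)·(227) + (1)·(222) + (0)·(383) + (1)·(-116) = 57
  c_2 = (0)·(-227) + (0)·(-47) + (7)·(-212) + (6)·(227) + (1)·(222) + (0)·(383) + (0)·(-116) = 100
  c_3 = (-2)·(-227) + (0)·(-47) + (0)·(-212) + (0)·(227) + (0)·(222) + (-1)·(383) + (0)·(-116) = 71
  c_4 = (0)·(-227) + (0)·(-47) + (0)·(-212) + (0)·(227) + (0)·(222) + (0)·(383) + (-1)·(-116) = 116
  c_5 = (-4)·(-227) + (-1)·(-47) + (3)·(-212) + (2)·(227) + (0)·(222) + (-2)·(383) + (0)·(-116) = 7
  c_6 = (0)·(-227) + (-1)·(-47) + (0)·(-212) + (0)·(227) + (0)·(222) + (0)·(383) + (0)·(-116) = 47
  c_7 = (1)·(-227) + (-1)·(-47) + (3)·(-212) + (2)·(227) + (0)·(222) + (1)·(383) + (0)·(-116) = 21
Writing each c_i in base p = 5:
  c_1 = 57 = 2·5^0 + 1·5^1 + 2·5^2
  c_2 = 100 = 0·5^0 + 0·5^1 + 4·5^2
  c_3 = 71 = 1·5^0 + 4·5^1 + 2·5^2
  c_4 = 116 = 1·5^0 + 3·5^1 + 4·5^2
  c_5 = 7 = 2·5^0 + 1·5^1
  c_6 = 47 = 2·5^0 + 4·5^1 + 1·5^2
  c_7 = 21 = 1·5^0 + 4·5^1
λ_0 = (2, 0, 1, 1, 2, 2, 1)
λ_1 = (1, 0, 4, 3, 1, 4, 4)
λ_2 = (2, 4, 2, 4, 0, 1, 0)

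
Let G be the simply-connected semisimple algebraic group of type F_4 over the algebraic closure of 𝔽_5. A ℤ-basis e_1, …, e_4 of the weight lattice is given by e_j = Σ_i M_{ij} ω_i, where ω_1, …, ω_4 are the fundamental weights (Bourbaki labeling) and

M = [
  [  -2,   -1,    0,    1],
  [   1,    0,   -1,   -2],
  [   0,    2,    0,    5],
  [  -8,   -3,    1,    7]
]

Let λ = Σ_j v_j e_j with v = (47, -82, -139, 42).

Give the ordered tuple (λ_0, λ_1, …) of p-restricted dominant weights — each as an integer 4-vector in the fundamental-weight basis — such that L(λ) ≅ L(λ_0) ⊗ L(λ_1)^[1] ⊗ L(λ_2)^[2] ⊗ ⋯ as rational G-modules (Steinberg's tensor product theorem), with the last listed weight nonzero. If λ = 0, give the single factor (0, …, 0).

((0, 2, 1, 0), (1, 0, 4, 0), (1, 4, 1, 1))

Compute c_i = Σ_j M_{ij} v_j with v = (47, -82, -139, 42):
  c_1 = (-2)·(47) + (-1)·(-82) + (0)·(-139) + 1·42 = 30
  c_2 = 1·47 + (0)·(-82) + (-1)·(-139) + (-2)·(42) = 102
  c_3 = 0·47 + (2)·(-82) + (0)·(-139) + 5·42 = 46
  c_4 = (-8)·(47) + (-3)·(-82) + (1)·(-139) + 7·42 = 25
Expand coordinatewise in base 5:
  c_1 = 30 = 0·5^0 + 1·5^1 + 1·5^2
  c_2 = 102 = 2·5^0 + 0·5^1 + 4·5^2
  c_3 = 46 = 1·5^0 + 4·5^1 + 1·5^2
  c_4 = 25 = 0·5^0 + 0·5^1 + 1·5^2
p-restricted factor λ_0 = (0, 2, 1, 0)
p-restricted factor λ_1 = (1, 0, 4, 0)
p-restricted factor λ_2 = (1, 4, 1, 1)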